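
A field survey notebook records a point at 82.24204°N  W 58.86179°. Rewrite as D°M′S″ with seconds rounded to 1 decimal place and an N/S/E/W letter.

82°14′31.3″ N, 58°51′42.4″ W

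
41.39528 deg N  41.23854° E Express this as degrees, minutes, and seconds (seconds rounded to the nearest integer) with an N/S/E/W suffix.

Lat: 0.395280° → 23.71680′; 0.71680 × 60 = 43.01″
Lon: 0.238540° → 14.31240′; 0.31240 × 60 = 18.74″

41°23′43″ N, 41°14′19″ E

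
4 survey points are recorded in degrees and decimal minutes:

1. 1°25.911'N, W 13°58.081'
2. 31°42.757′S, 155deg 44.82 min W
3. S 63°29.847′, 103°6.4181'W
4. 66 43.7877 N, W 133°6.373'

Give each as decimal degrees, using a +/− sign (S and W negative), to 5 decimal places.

Point 1:
  Latitude: 25.911′ = 0.431850°; total 1.431850
  N ⇒ keep positive
  Longitude: 58.081′ = 0.968017°; total 13.968017
  W → negative
Point 2:
  Latitude: 31 + 42.757/60 = 31.712617
  S → negative
  λ: 155 + 44.82/60 = 155.747000
  hemisphere W, so the sign is −
Point 3:
  φ: 29.847′ = 0.497450°; total 63.497450
  S → negative
  λ: 6.4181′ = 0.106968°; total 103.106968
  W ⇒ negate
Point 4:
  Lat: 43.7877′ = 0.729795°; total 66.729795
  N ⇒ keep positive
  Longitude: 133 + 6.373/60 = 133.106217
  W ⇒ negate

1. 1.43185, -13.96802
2. -31.71262, -155.74700
3. -63.49745, -103.10697
4. 66.72980, -133.10622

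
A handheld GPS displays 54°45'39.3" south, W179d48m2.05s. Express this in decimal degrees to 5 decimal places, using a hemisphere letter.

Lat: 54° + 45/60 + 39.3/3600 = 54 + 0.750000 + 0.010917 = 54.760917
Lon: 48′ + 2.05″ = 48.03417′; 179 + 48.03417/60 = 179.800569

54.76092° S, 179.80057° W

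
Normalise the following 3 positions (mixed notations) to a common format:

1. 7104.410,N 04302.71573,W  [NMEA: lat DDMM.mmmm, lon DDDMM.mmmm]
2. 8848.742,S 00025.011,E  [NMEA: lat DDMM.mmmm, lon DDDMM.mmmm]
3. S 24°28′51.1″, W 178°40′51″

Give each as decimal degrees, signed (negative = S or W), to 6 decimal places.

1. 71.073500, -43.045262
2. -88.812367, 0.416850
3. -24.480861, -178.680833

Point 1:
  Lat: split at 2 digits → 71° and 4.41′; 71 + 4.41/60 = 71.0735000
  N → positive
  λ: degrees = first 3 digits = 43, minutes = 2.71573; 43 + 2.71573/60 = 43.0452622
  W ⇒ negate
Point 2:
  Lat: degrees = first 2 digits = 88, minutes = 48.742; 88 + 48.742/60 = 88.8123667
  S → negative
  λ: degrees = first 3 digits = 0, minutes = 25.011; 0 + 25.011/60 = 0.4168500
  E ⇒ keep positive
Point 3:
  Lat: 24° + 28/60 + 51.1/3600 = 24 + 0.466667 + 0.014194 = 24.4808611
  hemisphere S, so the sign is −
  λ: 178 + 40/60 + 51/3600 = 178.6808333
  W → negative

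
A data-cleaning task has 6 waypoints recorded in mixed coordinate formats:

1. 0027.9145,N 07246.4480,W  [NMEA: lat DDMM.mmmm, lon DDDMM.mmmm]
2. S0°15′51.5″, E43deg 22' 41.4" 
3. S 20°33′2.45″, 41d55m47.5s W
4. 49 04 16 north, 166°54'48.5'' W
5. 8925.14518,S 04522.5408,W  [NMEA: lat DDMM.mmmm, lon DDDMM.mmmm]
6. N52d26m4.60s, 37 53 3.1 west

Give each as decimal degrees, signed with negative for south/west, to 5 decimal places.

Point 1:
  Lat: split at 2 digits → 00° and 27.9145′; 0 + 27.9145/60 = 0.465242
  N ⇒ keep positive
  λ: split at 3 digits → 072° and 46.448′; 72 + 46.448/60 = 72.774133
  W → negative
Point 2:
  φ: 0 + 15/60 + 51.5/3600 = 0.264306
  hemisphere S, so the sign is −
  Longitude: 43° + 22/60 + 41.4/3600 = 43 + 0.366667 + 0.011500 = 43.378167
  E → positive
Point 3:
  Latitude: 33′ + 2.45″ = 33.04083′; 20 + 33.04083/60 = 20.550681
  S ⇒ negate
  Lon: 41° + 55/60 + 47.5/3600 = 41 + 0.916667 + 0.013194 = 41.929861
  hemisphere W, so the sign is −
Point 4:
  φ: 49 + 4/60 + 16/3600 = 49.071111
  N → positive
  Lon: 166° + 54/60 + 48.5/3600 = 166 + 0.900000 + 0.013472 = 166.913472
  W → negative
Point 5:
  Latitude: split at 2 digits → 89° and 25.14518′; 89 + 25.14518/60 = 89.419086
  S ⇒ negate
  Longitude: split at 3 digits → 045° and 22.5408′; 45 + 22.5408/60 = 45.375680
  W → negative
Point 6:
  Latitude: 52° + 26/60 + 4.6/3600 = 52 + 0.433333 + 0.001278 = 52.434611
  N → positive
  Longitude: 37 + 53/60 + 3.1/3600 = 37.884194
  hemisphere W, so the sign is −

1. 0.46524, -72.77413
2. -0.26431, 43.37817
3. -20.55068, -41.92986
4. 49.07111, -166.91347
5. -89.41909, -45.37568
6. 52.43461, -37.88419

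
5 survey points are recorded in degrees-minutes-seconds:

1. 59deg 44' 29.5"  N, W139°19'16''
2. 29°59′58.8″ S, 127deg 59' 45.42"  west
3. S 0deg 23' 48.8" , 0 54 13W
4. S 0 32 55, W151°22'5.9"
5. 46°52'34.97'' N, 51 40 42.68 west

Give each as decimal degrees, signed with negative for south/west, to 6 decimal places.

1. 59.741528, -139.321111
2. -29.999667, -127.995950
3. -0.396889, -0.903611
4. -0.548611, -151.368306
5. 46.876381, -51.678522

Point 1:
  Latitude: 59° + 44/60 + 29.5/3600 = 59 + 0.733333 + 0.008194 = 59.7415278
  N → positive
  Lon: 139 + 19/60 + 16/3600 = 139.3211111
  W → negative
Point 2:
  φ: 29° + 59/60 + 58.8/3600 = 29 + 0.983333 + 0.016333 = 29.9996667
  S ⇒ negate
  Longitude: 127 + 59/60 + 45.42/3600 = 127.9959500
  hemisphere W, so the sign is −
Point 3:
  φ: 0 + 23/60 + 48.8/3600 = 0.3968889
  hemisphere S, so the sign is −
  λ: 0 + 54/60 + 13/3600 = 0.9036111
  hemisphere W, so the sign is −
Point 4:
  φ: 0° + 32/60 + 55/3600 = 0 + 0.533333 + 0.015278 = 0.5486111
  S → negative
  Longitude: 151 + 22/60 + 5.9/3600 = 151.3683056
  hemisphere W, so the sign is −
Point 5:
  Latitude: 46 + 52/60 + 34.97/3600 = 46.8763806
  N ⇒ keep positive
  Lon: 40′ + 42.68″ = 40.71133′; 51 + 40.71133/60 = 51.6785222
  W ⇒ negate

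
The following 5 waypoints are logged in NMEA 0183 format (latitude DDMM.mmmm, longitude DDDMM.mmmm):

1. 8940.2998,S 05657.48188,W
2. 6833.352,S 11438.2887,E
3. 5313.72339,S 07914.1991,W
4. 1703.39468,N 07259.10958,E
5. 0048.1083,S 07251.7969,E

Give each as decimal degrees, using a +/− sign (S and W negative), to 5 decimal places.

1. -89.67166, -56.95803
2. -68.55587, 114.63815
3. -53.22872, -79.23665
4. 17.05658, 72.98516
5. -0.80181, 72.86328

Point 1:
  Latitude: degrees = first 2 digits = 89, minutes = 40.2998; 89 + 40.2998/60 = 89.671663
  hemisphere S, so the sign is −
  λ: degrees = first 3 digits = 56, minutes = 57.48188; 56 + 57.48188/60 = 56.958031
  W → negative
Point 2:
  Latitude: split at 2 digits → 68° and 33.352′; 68 + 33.352/60 = 68.555867
  S → negative
  λ: split at 3 digits → 114° and 38.2887′; 114 + 38.2887/60 = 114.638145
  E ⇒ keep positive
Point 3:
  φ: degrees = first 2 digits = 53, minutes = 13.72339; 53 + 13.72339/60 = 53.228723
  S ⇒ negate
  Longitude: degrees = first 3 digits = 79, minutes = 14.1991; 79 + 14.1991/60 = 79.236652
  hemisphere W, so the sign is −
Point 4:
  Latitude: degrees = first 2 digits = 17, minutes = 3.39468; 17 + 3.39468/60 = 17.056578
  N → positive
  Lon: degrees = first 3 digits = 72, minutes = 59.10958; 72 + 59.10958/60 = 72.985160
  E → positive
Point 5:
  φ: degrees = first 2 digits = 0, minutes = 48.1083; 0 + 48.1083/60 = 0.801805
  S → negative
  Lon: degrees = first 3 digits = 72, minutes = 51.7969; 72 + 51.7969/60 = 72.863282
  E ⇒ keep positive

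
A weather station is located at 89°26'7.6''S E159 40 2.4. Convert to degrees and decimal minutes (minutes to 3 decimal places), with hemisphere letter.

89° 26.127′ S, 159° 40.040′ E

φ: seconds/60 = 0.12667; minutes = 26 + 0.12667 = 26.12667
λ: 40 + 2.4/60 = 40.04000′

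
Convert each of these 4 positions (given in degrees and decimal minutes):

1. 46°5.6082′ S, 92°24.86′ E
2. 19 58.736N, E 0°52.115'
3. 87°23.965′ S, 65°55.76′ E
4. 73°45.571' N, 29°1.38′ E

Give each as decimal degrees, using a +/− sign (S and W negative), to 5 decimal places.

Point 1:
  φ: 5.6082′ = 0.093470°; total 46.093470
  hemisphere S, so the sign is −
  Lon: 24.86′ = 0.414333°; total 92.414333
  E → positive
Point 2:
  φ: 58.736′ = 0.978933°; total 19.978933
  N ⇒ keep positive
  Lon: 0 + 52.115/60 = 0.868583
  E → positive
Point 3:
  φ: 87 + 23.965/60 = 87.399417
  hemisphere S, so the sign is −
  Longitude: 55.76′ = 0.929333°; total 65.929333
  E ⇒ keep positive
Point 4:
  φ: 73 + 45.571/60 = 73.759517
  N ⇒ keep positive
  Lon: 29 + 1.38/60 = 29.023000
  E → positive

1. -46.09347, 92.41433
2. 19.97893, 0.86858
3. -87.39942, 65.92933
4. 73.75952, 29.02300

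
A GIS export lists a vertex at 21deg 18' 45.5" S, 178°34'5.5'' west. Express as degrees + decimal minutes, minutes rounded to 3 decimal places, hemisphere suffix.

21° 18.758′ S, 178° 34.092′ W

Lat: 18 + 45.5/60 = 18.75833′
Lon: seconds/60 = 0.09167; minutes = 34 + 0.09167 = 34.09167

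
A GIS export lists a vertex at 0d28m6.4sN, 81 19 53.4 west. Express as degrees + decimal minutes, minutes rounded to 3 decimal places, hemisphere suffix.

Latitude: 28 + 6.4/60 = 28.10667′
Lon: seconds/60 = 0.89000; minutes = 19 + 0.89000 = 19.89000

0° 28.107′ N, 81° 19.890′ W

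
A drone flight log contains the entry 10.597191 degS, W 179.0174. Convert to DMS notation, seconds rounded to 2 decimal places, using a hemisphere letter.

Lat: 0.597191 × 60 = 35.83146′ → 35′, remainder × 60 = 49.8876″
Longitude: whole degrees 179; 1.04400′ → 1′ and 2.6400″

10°35′49.89″ S, 179°01′2.64″ W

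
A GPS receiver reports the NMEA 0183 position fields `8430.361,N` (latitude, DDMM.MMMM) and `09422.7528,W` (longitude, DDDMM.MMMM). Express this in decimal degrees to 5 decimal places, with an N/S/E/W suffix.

84.50602° N, 94.37921° W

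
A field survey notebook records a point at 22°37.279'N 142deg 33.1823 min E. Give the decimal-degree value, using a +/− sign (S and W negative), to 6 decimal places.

22.621317, 142.553038

Latitude: 22 + 37.279/60 = 22.6213167
N ⇒ keep positive
Lon: 33.1823′ = 0.553038°; total 142.5530383
E ⇒ keep positive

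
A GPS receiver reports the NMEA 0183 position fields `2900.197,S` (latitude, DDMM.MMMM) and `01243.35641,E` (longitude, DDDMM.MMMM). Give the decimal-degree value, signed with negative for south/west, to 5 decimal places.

-29.00328, 12.72261

Lat: split at 2 digits → 29° and 0.197′; 29 + 0.197/60 = 29.003283
hemisphere S, so the sign is −
λ: split at 3 digits → 012° and 43.35641′; 12 + 43.35641/60 = 12.722607
E → positive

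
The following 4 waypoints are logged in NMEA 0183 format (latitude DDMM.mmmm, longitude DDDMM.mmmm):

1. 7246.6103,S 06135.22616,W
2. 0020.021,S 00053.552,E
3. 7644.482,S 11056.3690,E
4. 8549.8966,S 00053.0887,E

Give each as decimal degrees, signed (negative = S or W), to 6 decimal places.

Point 1:
  φ: degrees = first 2 digits = 72, minutes = 46.6103; 72 + 46.6103/60 = 72.7768383
  S ⇒ negate
  Lon: split at 3 digits → 061° and 35.22616′; 61 + 35.22616/60 = 61.5871027
  W ⇒ negate
Point 2:
  φ: split at 2 digits → 00° and 20.021′; 0 + 20.021/60 = 0.3336833
  S ⇒ negate
  Lon: degrees = first 3 digits = 0, minutes = 53.552; 0 + 53.552/60 = 0.8925333
  E → positive
Point 3:
  Latitude: split at 2 digits → 76° and 44.482′; 76 + 44.482/60 = 76.7413667
  hemisphere S, so the sign is −
  Lon: split at 3 digits → 110° and 56.369′; 110 + 56.369/60 = 110.9394833
  E → positive
Point 4:
  φ: split at 2 digits → 85° and 49.8966′; 85 + 49.8966/60 = 85.8316100
  hemisphere S, so the sign is −
  λ: degrees = first 3 digits = 0, minutes = 53.0887; 0 + 53.0887/60 = 0.8848117
  E → positive

1. -72.776838, -61.587103
2. -0.333683, 0.892533
3. -76.741367, 110.939483
4. -85.831610, 0.884812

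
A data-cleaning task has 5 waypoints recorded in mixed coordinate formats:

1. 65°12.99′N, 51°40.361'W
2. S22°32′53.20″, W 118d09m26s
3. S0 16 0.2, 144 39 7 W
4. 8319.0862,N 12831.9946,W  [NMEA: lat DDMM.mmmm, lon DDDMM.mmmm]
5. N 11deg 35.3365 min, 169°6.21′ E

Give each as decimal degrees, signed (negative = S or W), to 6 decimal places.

Point 1:
  Lat: 65 + 12.99/60 = 65.2165000
  N → positive
  Longitude: 51 + 40.361/60 = 51.6726833
  W → negative
Point 2:
  Latitude: 22 + 32/60 + 53.2/3600 = 22.5481111
  S → negative
  Lon: 118 + 9/60 + 26/3600 = 118.1572222
  W ⇒ negate
Point 3:
  Lat: 0 + 16/60 + 0.2/3600 = 0.2667222
  S ⇒ negate
  Lon: 144 + 39/60 + 7/3600 = 144.6519444
  W ⇒ negate
Point 4:
  φ: degrees = first 2 digits = 83, minutes = 19.0862; 83 + 19.0862/60 = 83.3181033
  N → positive
  λ: degrees = first 3 digits = 128, minutes = 31.9946; 128 + 31.9946/60 = 128.5332433
  hemisphere W, so the sign is −
Point 5:
  φ: 35.3365′ = 0.588942°; total 11.5889417
  N → positive
  Longitude: 169 + 6.21/60 = 169.1035000
  E ⇒ keep positive

1. 65.216500, -51.672683
2. -22.548111, -118.157222
3. -0.266722, -144.651944
4. 83.318103, -128.533243
5. 11.588942, 169.103500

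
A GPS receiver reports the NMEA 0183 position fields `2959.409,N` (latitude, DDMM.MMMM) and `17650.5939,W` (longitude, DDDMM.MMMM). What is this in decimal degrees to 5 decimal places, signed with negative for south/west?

29.99015, -176.84323

Latitude: split at 2 digits → 29° and 59.409′; 29 + 59.409/60 = 29.990150
N → positive
λ: split at 3 digits → 176° and 50.5939′; 176 + 50.5939/60 = 176.843232
W → negative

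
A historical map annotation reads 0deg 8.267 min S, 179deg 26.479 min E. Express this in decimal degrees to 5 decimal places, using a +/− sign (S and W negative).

φ: 8.267′ = 0.137783°; total 0.137783
hemisphere S, so the sign is −
Lon: 26.479′ = 0.441317°; total 179.441317
E → positive

-0.13778, 179.44132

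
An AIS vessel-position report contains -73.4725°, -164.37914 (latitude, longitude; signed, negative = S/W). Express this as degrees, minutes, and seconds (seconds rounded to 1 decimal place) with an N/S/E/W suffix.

Latitude is negative → S; |value| = 73.472500
Latitude: 0.472500° → 28.35000′; 0.35000 × 60 = 21.000″
Longitude is negative → W; |value| = 164.379140
Longitude: 0.379140 × 60 = 22.74840′ → 22′, remainder × 60 = 44.904″

73°28′21.0″ S, 164°22′44.9″ W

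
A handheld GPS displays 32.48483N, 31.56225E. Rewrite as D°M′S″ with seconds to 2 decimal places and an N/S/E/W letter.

32°29′5.39″ N, 31°33′44.10″ E

Latitude: 0.484830° → 29.08980′; 0.08980 × 60 = 5.3880″
Longitude: 0.562250° → 33.73500′; 0.73500 × 60 = 44.1000″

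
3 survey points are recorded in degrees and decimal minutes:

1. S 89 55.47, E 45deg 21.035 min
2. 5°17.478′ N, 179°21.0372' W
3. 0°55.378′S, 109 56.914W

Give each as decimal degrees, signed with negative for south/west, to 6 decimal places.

1. -89.924500, 45.350583
2. 5.291300, -179.350620
3. -0.922967, -109.948567

Point 1:
  Latitude: 89 + 55.47/60 = 89.9245000
  hemisphere S, so the sign is −
  Lon: 45 + 21.035/60 = 45.3505833
  E ⇒ keep positive
Point 2:
  Latitude: 17.478′ = 0.291300°; total 5.2913000
  N ⇒ keep positive
  Lon: 21.0372′ = 0.350620°; total 179.3506200
  W ⇒ negate
Point 3:
  Lat: 55.378′ = 0.922967°; total 0.9229667
  S ⇒ negate
  Lon: 109 + 56.914/60 = 109.9485667
  W ⇒ negate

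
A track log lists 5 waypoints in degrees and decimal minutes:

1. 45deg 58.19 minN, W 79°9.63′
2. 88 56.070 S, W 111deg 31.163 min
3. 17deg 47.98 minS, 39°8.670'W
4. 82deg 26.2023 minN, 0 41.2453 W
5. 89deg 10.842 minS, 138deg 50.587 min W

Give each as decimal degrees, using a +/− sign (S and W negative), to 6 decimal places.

1. 45.969833, -79.160500
2. -88.934500, -111.519383
3. -17.799667, -39.144500
4. 82.436705, -0.687422
5. -89.180700, -138.843117

Point 1:
  φ: 58.19′ = 0.969833°; total 45.9698333
  N ⇒ keep positive
  Longitude: 9.63′ = 0.160500°; total 79.1605000
  hemisphere W, so the sign is −
Point 2:
  Lat: 88 + 56.07/60 = 88.9345000
  S ⇒ negate
  λ: 31.163′ = 0.519383°; total 111.5193833
  hemisphere W, so the sign is −
Point 3:
  Lat: 47.98′ = 0.799667°; total 17.7996667
  hemisphere S, so the sign is −
  λ: 39 + 8.67/60 = 39.1445000
  hemisphere W, so the sign is −
Point 4:
  Lat: 82 + 26.2023/60 = 82.4367050
  N → positive
  Longitude: 0 + 41.2453/60 = 0.6874217
  W → negative
Point 5:
  φ: 10.842′ = 0.180700°; total 89.1807000
  S → negative
  Lon: 138 + 50.587/60 = 138.8431167
  W → negative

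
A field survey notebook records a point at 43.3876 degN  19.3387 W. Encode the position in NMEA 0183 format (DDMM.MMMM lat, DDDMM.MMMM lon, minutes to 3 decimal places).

Lat: fractional part 0.387600 → 23.25600 minutes
Longitude: minutes = (19.338700 − 19) × 60 = 20.32200

4323.256,N / 01920.322,W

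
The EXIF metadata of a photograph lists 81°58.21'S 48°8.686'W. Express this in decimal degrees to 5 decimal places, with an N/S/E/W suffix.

81.97017° S, 48.14477° W

φ: 81 + 58.21/60 = 81.970167
Lon: 48 + 8.686/60 = 48.144767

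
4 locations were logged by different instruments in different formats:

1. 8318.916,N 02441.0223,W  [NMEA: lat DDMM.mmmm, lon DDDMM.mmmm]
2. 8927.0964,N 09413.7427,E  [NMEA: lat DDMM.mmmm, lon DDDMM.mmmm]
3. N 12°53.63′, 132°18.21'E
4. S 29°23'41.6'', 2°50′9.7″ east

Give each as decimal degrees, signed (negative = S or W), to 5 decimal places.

1. 83.31527, -24.68371
2. 89.45161, 94.22905
3. 12.89383, 132.30350
4. -29.39489, 2.83603

Point 1:
  φ: degrees = first 2 digits = 83, minutes = 18.916; 83 + 18.916/60 = 83.315267
  N → positive
  Lon: degrees = first 3 digits = 24, minutes = 41.0223; 24 + 41.0223/60 = 24.683705
  hemisphere W, so the sign is −
Point 2:
  Lat: split at 2 digits → 89° and 27.0964′; 89 + 27.0964/60 = 89.451607
  N ⇒ keep positive
  λ: degrees = first 3 digits = 94, minutes = 13.7427; 94 + 13.7427/60 = 94.229045
  E ⇒ keep positive
Point 3:
  Lat: 53.63′ = 0.893833°; total 12.893833
  N → positive
  λ: 18.21′ = 0.303500°; total 132.303500
  E ⇒ keep positive
Point 4:
  Lat: 29 + 23/60 + 41.6/3600 = 29.394889
  S → negative
  Lon: 2° + 50/60 + 9.7/3600 = 2 + 0.833333 + 0.002694 = 2.836028
  E → positive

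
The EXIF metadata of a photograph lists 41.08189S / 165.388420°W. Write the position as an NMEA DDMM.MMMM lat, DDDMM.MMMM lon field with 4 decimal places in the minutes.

Lat: fractional part 0.081890 → 4.913400 minutes
Lon: 165° + 0.388420 × 60 = 165° 23.305200′

4104.9134,S / 16523.3052,W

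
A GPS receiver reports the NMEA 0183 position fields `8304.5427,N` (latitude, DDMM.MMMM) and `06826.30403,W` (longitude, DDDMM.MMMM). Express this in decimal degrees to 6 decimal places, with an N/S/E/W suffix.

83.075712° N, 68.438401° W

φ: split at 2 digits → 83° and 4.5427′; 83 + 4.5427/60 = 83.0757117
λ: split at 3 digits → 068° and 26.30403′; 68 + 26.30403/60 = 68.4384005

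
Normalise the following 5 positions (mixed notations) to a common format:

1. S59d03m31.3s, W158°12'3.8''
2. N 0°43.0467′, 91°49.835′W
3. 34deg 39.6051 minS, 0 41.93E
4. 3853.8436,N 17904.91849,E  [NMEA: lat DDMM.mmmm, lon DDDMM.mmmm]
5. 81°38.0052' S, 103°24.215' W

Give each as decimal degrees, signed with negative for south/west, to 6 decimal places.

1. -59.058694, -158.201056
2. 0.717445, -91.830583
3. -34.660085, 0.698833
4. 38.897393, 179.081975
5. -81.633420, -103.403583

Point 1:
  φ: 3′ + 31.3″ = 3.52167′; 59 + 3.52167/60 = 59.0586944
  hemisphere S, so the sign is −
  Longitude: 158° + 12/60 + 3.8/3600 = 158 + 0.200000 + 0.001056 = 158.2010556
  hemisphere W, so the sign is −
Point 2:
  Latitude: 0 + 43.0467/60 = 0.7174450
  N → positive
  Lon: 91 + 49.835/60 = 91.8305833
  W → negative
Point 3:
  φ: 39.6051′ = 0.660085°; total 34.6600850
  S → negative
  Lon: 0 + 41.93/60 = 0.6988333
  E ⇒ keep positive
Point 4:
  Latitude: degrees = first 2 digits = 38, minutes = 53.8436; 38 + 53.8436/60 = 38.8973933
  N ⇒ keep positive
  λ: split at 3 digits → 179° and 4.91849′; 179 + 4.91849/60 = 179.0819748
  E ⇒ keep positive
Point 5:
  φ: 38.0052′ = 0.633420°; total 81.6334200
  S ⇒ negate
  Lon: 103 + 24.215/60 = 103.4035833
  W ⇒ negate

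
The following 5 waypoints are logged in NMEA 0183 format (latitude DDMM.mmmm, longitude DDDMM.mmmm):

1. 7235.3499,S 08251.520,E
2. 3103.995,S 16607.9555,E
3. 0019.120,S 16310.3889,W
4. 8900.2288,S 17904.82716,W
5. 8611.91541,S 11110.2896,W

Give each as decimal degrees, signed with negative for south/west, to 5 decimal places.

Point 1:
  Latitude: degrees = first 2 digits = 72, minutes = 35.3499; 72 + 35.3499/60 = 72.589165
  hemisphere S, so the sign is −
  Longitude: split at 3 digits → 082° and 51.52′; 82 + 51.52/60 = 82.858667
  E ⇒ keep positive
Point 2:
  Lat: degrees = first 2 digits = 31, minutes = 3.995; 31 + 3.995/60 = 31.066583
  S → negative
  λ: degrees = first 3 digits = 166, minutes = 7.9555; 166 + 7.9555/60 = 166.132592
  E ⇒ keep positive
Point 3:
  Latitude: split at 2 digits → 00° and 19.12′; 0 + 19.12/60 = 0.318667
  S → negative
  Longitude: degrees = first 3 digits = 163, minutes = 10.3889; 163 + 10.3889/60 = 163.173148
  W ⇒ negate
Point 4:
  φ: degrees = first 2 digits = 89, minutes = 0.2288; 89 + 0.2288/60 = 89.003813
  hemisphere S, so the sign is −
  λ: degrees = first 3 digits = 179, minutes = 4.82716; 179 + 4.82716/60 = 179.080453
  W ⇒ negate
Point 5:
  Latitude: degrees = first 2 digits = 86, minutes = 11.91541; 86 + 11.91541/60 = 86.198590
  S → negative
  Longitude: degrees = first 3 digits = 111, minutes = 10.2896; 111 + 10.2896/60 = 111.171493
  hemisphere W, so the sign is −

1. -72.58917, 82.85867
2. -31.06658, 166.13259
3. -0.31867, -163.17315
4. -89.00381, -179.08045
5. -86.19859, -111.17149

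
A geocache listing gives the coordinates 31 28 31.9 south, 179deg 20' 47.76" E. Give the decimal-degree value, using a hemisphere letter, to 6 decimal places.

31.475528° S, 179.346600° E

φ: 31° + 28/60 + 31.9/3600 = 31 + 0.466667 + 0.008861 = 31.4755278
Lon: 179 + 20/60 + 47.76/3600 = 179.3466000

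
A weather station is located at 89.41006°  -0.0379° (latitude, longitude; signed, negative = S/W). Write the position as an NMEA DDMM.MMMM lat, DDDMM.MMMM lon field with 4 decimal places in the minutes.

Latitude: minutes = (89.410060 − 89) × 60 = 24.603600
Longitude is negative → W; |value| = 0.037900
Longitude: fractional part 0.037900 → 2.274000 minutes

8924.6036,N / 00002.2740,W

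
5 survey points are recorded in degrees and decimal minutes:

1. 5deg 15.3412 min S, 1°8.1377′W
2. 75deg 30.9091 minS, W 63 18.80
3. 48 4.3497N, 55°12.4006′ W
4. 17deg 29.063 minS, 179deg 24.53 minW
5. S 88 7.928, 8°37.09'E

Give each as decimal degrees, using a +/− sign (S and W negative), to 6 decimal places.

1. -5.255687, -1.135628
2. -75.515152, -63.313333
3. 48.072495, -55.206677
4. -17.484383, -179.408833
5. -88.132133, 8.618167

Point 1:
  Latitude: 5 + 15.3412/60 = 5.2556867
  hemisphere S, so the sign is −
  Lon: 1 + 8.1377/60 = 1.1356283
  hemisphere W, so the sign is −
Point 2:
  Latitude: 75 + 30.9091/60 = 75.5151517
  S ⇒ negate
  Lon: 63 + 18.8/60 = 63.3133333
  hemisphere W, so the sign is −
Point 3:
  φ: 48 + 4.3497/60 = 48.0724950
  N → positive
  Longitude: 12.4006′ = 0.206677°; total 55.2066767
  W ⇒ negate
Point 4:
  Latitude: 17 + 29.063/60 = 17.4843833
  S ⇒ negate
  Lon: 24.53′ = 0.408833°; total 179.4088333
  W → negative
Point 5:
  Latitude: 88 + 7.928/60 = 88.1321333
  S ⇒ negate
  Lon: 8 + 37.09/60 = 8.6181667
  E → positive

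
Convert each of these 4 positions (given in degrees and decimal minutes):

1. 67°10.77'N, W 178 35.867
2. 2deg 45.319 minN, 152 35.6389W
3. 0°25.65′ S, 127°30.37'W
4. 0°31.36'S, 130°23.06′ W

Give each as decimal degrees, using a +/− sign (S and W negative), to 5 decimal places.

Point 1:
  φ: 67 + 10.77/60 = 67.179500
  N → positive
  Longitude: 178 + 35.867/60 = 178.597783
  W → negative
Point 2:
  Lat: 2 + 45.319/60 = 2.755317
  N ⇒ keep positive
  Lon: 35.6389′ = 0.593982°; total 152.593982
  hemisphere W, so the sign is −
Point 3:
  Latitude: 0 + 25.65/60 = 0.427500
  S ⇒ negate
  Lon: 127 + 30.37/60 = 127.506167
  W ⇒ negate
Point 4:
  Latitude: 0 + 31.36/60 = 0.522667
  S → negative
  λ: 23.06′ = 0.384333°; total 130.384333
  W ⇒ negate

1. 67.17950, -178.59778
2. 2.75532, -152.59398
3. -0.42750, -127.50617
4. -0.52267, -130.38433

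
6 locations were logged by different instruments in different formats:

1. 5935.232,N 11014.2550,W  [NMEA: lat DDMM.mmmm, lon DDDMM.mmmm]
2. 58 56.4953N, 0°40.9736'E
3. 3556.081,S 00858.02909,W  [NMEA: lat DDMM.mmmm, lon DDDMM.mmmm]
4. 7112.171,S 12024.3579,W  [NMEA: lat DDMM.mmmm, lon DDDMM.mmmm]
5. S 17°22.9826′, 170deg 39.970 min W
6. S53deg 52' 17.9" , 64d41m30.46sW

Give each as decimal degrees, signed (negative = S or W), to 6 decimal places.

Point 1:
  φ: degrees = first 2 digits = 59, minutes = 35.232; 59 + 35.232/60 = 59.5872000
  N → positive
  λ: split at 3 digits → 110° and 14.255′; 110 + 14.255/60 = 110.2375833
  hemisphere W, so the sign is −
Point 2:
  Latitude: 56.4953′ = 0.941588°; total 58.9415883
  N → positive
  Longitude: 40.9736′ = 0.682893°; total 0.6828933
  E → positive
Point 3:
  Latitude: split at 2 digits → 35° and 56.081′; 35 + 56.081/60 = 35.9346833
  S ⇒ negate
  Longitude: split at 3 digits → 008° and 58.02909′; 8 + 58.02909/60 = 8.9671515
  W → negative
Point 4:
  Lat: split at 2 digits → 71° and 12.171′; 71 + 12.171/60 = 71.2028500
  S → negative
  λ: degrees = first 3 digits = 120, minutes = 24.3579; 120 + 24.3579/60 = 120.4059650
  hemisphere W, so the sign is −
Point 5:
  φ: 22.9826′ = 0.383043°; total 17.3830433
  S → negative
  Longitude: 39.97′ = 0.666167°; total 170.6661667
  W → negative
Point 6:
  Lat: 53 + 52/60 + 17.9/3600 = 53.8716389
  hemisphere S, so the sign is −
  Longitude: 64° + 41/60 + 30.46/3600 = 64 + 0.683333 + 0.008461 = 64.6917944
  W → negative

1. 59.587200, -110.237583
2. 58.941588, 0.682893
3. -35.934683, -8.967152
4. -71.202850, -120.405965
5. -17.383043, -170.666167
6. -53.871639, -64.691794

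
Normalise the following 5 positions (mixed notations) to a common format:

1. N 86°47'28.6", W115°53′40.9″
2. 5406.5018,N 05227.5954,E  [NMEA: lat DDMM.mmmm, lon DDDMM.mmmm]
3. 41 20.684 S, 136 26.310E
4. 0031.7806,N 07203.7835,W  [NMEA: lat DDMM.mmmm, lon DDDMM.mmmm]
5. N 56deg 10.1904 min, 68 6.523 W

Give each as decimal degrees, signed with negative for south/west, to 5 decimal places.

Point 1:
  Lat: 86 + 47/60 + 28.6/3600 = 86.791278
  N → positive
  Lon: 115° + 53/60 + 40.9/3600 = 115 + 0.883333 + 0.011361 = 115.894694
  W → negative
Point 2:
  φ: split at 2 digits → 54° and 6.5018′; 54 + 6.5018/60 = 54.108363
  N ⇒ keep positive
  λ: degrees = first 3 digits = 52, minutes = 27.5954; 52 + 27.5954/60 = 52.459923
  E → positive
Point 3:
  Latitude: 41 + 20.684/60 = 41.344733
  S ⇒ negate
  λ: 26.31′ = 0.438500°; total 136.438500
  E ⇒ keep positive
Point 4:
  Lat: split at 2 digits → 00° and 31.7806′; 0 + 31.7806/60 = 0.529677
  N ⇒ keep positive
  Lon: split at 3 digits → 072° and 3.7835′; 72 + 3.7835/60 = 72.063058
  hemisphere W, so the sign is −
Point 5:
  φ: 56 + 10.1904/60 = 56.169840
  N ⇒ keep positive
  Longitude: 6.523′ = 0.108717°; total 68.108717
  W ⇒ negate

1. 86.79128, -115.89469
2. 54.10836, 52.45992
3. -41.34473, 136.43850
4. 0.52968, -72.06306
5. 56.16984, -68.10872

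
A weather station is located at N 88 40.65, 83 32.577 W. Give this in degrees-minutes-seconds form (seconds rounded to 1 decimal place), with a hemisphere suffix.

88°40′39.0″ N, 83°32′34.6″ W

Latitude: fractional minutes 0.65000 × 60 = 39.000″
Lon: fractional minutes 0.57700 × 60 = 34.620″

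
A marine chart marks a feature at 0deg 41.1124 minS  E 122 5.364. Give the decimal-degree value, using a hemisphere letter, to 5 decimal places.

0.68521° S, 122.08940° E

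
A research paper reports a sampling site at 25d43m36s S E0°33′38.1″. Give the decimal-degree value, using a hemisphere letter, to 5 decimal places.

φ: 25° + 43/60 + 36/3600 = 25 + 0.716667 + 0.010000 = 25.726667
Longitude: 33′ + 38.1″ = 33.63500′; 0 + 33.63500/60 = 0.560583

25.72667° S, 0.56058° E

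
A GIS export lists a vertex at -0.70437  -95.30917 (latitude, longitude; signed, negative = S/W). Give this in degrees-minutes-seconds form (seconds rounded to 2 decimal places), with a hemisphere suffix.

Latitude is negative → S; |value| = 0.704370
φ: whole degrees 0; 42.26220′ → 42′ and 15.7320″
Longitude is negative → W; |value| = 95.309170
Longitude: whole degrees 95; 18.55020′ → 18′ and 33.0120″

0°42′15.73″ S, 95°18′33.01″ W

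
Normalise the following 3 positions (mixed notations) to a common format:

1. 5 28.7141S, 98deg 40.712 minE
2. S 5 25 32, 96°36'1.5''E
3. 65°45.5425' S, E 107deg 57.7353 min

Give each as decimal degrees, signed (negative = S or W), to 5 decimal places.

1. -5.47857, 98.67853
2. -5.42556, 96.60042
3. -65.75904, 107.96226

Point 1:
  Lat: 28.7141′ = 0.478568°; total 5.478568
  S → negative
  Lon: 40.712′ = 0.678533°; total 98.678533
  E → positive
Point 2:
  Lat: 5 + 25/60 + 32/3600 = 5.425556
  S ⇒ negate
  Longitude: 36′ + 1.5″ = 36.02500′; 96 + 36.02500/60 = 96.600417
  E ⇒ keep positive
Point 3:
  Latitude: 65 + 45.5425/60 = 65.759042
  S → negative
  Longitude: 107 + 57.7353/60 = 107.962255
  E → positive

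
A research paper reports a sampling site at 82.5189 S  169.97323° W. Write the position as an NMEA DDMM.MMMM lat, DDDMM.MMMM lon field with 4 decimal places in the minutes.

8231.1340,S / 16958.3938,W

Lat: 82° + 0.518900 × 60 = 82° 31.134000′
Longitude: minutes = (169.973230 − 169) × 60 = 58.393800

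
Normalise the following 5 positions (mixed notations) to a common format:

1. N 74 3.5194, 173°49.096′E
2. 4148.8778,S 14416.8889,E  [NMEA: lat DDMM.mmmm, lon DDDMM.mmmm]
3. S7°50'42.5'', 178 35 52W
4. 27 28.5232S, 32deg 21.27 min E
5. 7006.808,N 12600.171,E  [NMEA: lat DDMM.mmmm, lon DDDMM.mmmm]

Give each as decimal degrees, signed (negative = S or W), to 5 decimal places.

Point 1:
  φ: 74 + 3.5194/60 = 74.058657
  N ⇒ keep positive
  λ: 49.096′ = 0.818267°; total 173.818267
  E ⇒ keep positive
Point 2:
  φ: split at 2 digits → 41° and 48.8778′; 41 + 48.8778/60 = 41.814630
  S → negative
  Longitude: split at 3 digits → 144° and 16.8889′; 144 + 16.8889/60 = 144.281482
  E → positive
Point 3:
  φ: 7° + 50/60 + 42.5/3600 = 7 + 0.833333 + 0.011806 = 7.845139
  hemisphere S, so the sign is −
  Longitude: 35′ + 52″ = 35.86667′; 178 + 35.86667/60 = 178.597778
  W ⇒ negate
Point 4:
  Lat: 27 + 28.5232/60 = 27.475387
  S ⇒ negate
  Longitude: 32 + 21.27/60 = 32.354500
  E ⇒ keep positive
Point 5:
  φ: split at 2 digits → 70° and 6.808′; 70 + 6.808/60 = 70.113467
  N → positive
  Lon: degrees = first 3 digits = 126, minutes = 0.171; 126 + 0.171/60 = 126.002850
  E → positive

1. 74.05866, 173.81827
2. -41.81463, 144.28148
3. -7.84514, -178.59778
4. -27.47539, 32.35450
5. 70.11347, 126.00285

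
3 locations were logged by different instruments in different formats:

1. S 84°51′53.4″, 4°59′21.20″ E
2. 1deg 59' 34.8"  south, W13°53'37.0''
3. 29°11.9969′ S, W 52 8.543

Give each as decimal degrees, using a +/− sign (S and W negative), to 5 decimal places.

1. -84.86483, 4.98922
2. -1.99300, -13.89361
3. -29.19995, -52.14238

Point 1:
  Latitude: 84 + 51/60 + 53.4/3600 = 84.864833
  hemisphere S, so the sign is −
  λ: 4° + 59/60 + 21.2/3600 = 4 + 0.983333 + 0.005889 = 4.989222
  E ⇒ keep positive
Point 2:
  Latitude: 59′ + 34.8″ = 59.58000′; 1 + 59.58000/60 = 1.993000
  S ⇒ negate
  λ: 13 + 53/60 + 37/3600 = 13.893611
  W ⇒ negate
Point 3:
  Lat: 11.9969′ = 0.199948°; total 29.199948
  S → negative
  λ: 52 + 8.543/60 = 52.142383
  W ⇒ negate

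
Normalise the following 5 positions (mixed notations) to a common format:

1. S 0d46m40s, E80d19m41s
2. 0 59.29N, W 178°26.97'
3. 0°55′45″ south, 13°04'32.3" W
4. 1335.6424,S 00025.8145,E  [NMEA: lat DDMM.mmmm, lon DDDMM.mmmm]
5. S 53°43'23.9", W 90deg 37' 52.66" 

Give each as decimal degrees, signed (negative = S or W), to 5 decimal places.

Point 1:
  Latitude: 0 + 46/60 + 40/3600 = 0.777778
  S → negative
  λ: 80 + 19/60 + 41/3600 = 80.328056
  E ⇒ keep positive
Point 2:
  Latitude: 0 + 59.29/60 = 0.988167
  N ⇒ keep positive
  λ: 178 + 26.97/60 = 178.449500
  hemisphere W, so the sign is −
Point 3:
  Lat: 55′ + 45″ = 55.75000′; 0 + 55.75000/60 = 0.929167
  S → negative
  Lon: 13° + 4/60 + 32.3/3600 = 13 + 0.066667 + 0.008972 = 13.075639
  hemisphere W, so the sign is −
Point 4:
  Lat: split at 2 digits → 13° and 35.6424′; 13 + 35.6424/60 = 13.594040
  hemisphere S, so the sign is −
  Lon: degrees = first 3 digits = 0, minutes = 25.8145; 0 + 25.8145/60 = 0.430242
  E → positive
Point 5:
  Latitude: 43′ + 23.9″ = 43.39833′; 53 + 43.39833/60 = 53.723306
  hemisphere S, so the sign is −
  λ: 90° + 37/60 + 52.66/3600 = 90 + 0.616667 + 0.014628 = 90.631294
  hemisphere W, so the sign is −

1. -0.77778, 80.32806
2. 0.98817, -178.44950
3. -0.92917, -13.07564
4. -13.59404, 0.43024
5. -53.72331, -90.63129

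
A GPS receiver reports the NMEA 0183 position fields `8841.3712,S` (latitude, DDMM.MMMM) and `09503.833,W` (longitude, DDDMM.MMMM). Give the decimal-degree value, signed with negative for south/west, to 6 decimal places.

-88.689520, -95.063883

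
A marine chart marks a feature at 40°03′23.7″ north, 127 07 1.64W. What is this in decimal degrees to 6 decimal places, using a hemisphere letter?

40.056583° N, 127.117122° W

Lat: 40 + 3/60 + 23.7/3600 = 40.0565833
Longitude: 7′ + 1.64″ = 7.02733′; 127 + 7.02733/60 = 127.1171222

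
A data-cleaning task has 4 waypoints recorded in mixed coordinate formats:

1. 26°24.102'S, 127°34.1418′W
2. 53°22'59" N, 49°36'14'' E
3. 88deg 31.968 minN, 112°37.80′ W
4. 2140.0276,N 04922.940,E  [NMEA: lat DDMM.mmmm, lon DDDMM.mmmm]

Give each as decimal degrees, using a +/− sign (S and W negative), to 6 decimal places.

Point 1:
  Lat: 26 + 24.102/60 = 26.4017000
  S → negative
  Longitude: 127 + 34.1418/60 = 127.5690300
  hemisphere W, so the sign is −
Point 2:
  φ: 53° + 22/60 + 59/3600 = 53 + 0.366667 + 0.016389 = 53.3830556
  N ⇒ keep positive
  λ: 49° + 36/60 + 14/3600 = 49 + 0.600000 + 0.003889 = 49.6038889
  E → positive
Point 3:
  φ: 88 + 31.968/60 = 88.5328000
  N → positive
  Longitude: 112 + 37.8/60 = 112.6300000
  W → negative
Point 4:
  Latitude: degrees = first 2 digits = 21, minutes = 40.0276; 21 + 40.0276/60 = 21.6671267
  N ⇒ keep positive
  Longitude: split at 3 digits → 049° and 22.94′; 49 + 22.94/60 = 49.3823333
  E ⇒ keep positive

1. -26.401700, -127.569030
2. 53.383056, 49.603889
3. 88.532800, -112.630000
4. 21.667127, 49.382333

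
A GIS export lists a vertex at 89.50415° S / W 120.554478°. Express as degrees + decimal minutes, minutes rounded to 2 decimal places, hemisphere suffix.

89° 30.25′ S, 120° 33.27′ W

Latitude: fractional part 0.504150 → 30.2490 minutes
Lon: fractional part 0.554478 → 33.2687 minutes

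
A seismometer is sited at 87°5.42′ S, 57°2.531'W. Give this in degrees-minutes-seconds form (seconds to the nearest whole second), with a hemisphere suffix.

87°05′25″ S, 57°02′32″ W

φ: 5.42000′ → 5′ and 0.42000 × 60 = 25.20″
Longitude: fractional minutes 0.53100 × 60 = 31.86″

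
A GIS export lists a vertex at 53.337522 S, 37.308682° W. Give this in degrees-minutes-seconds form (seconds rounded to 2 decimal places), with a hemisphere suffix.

53°20′15.08″ S, 37°18′31.26″ W

Lat: whole degrees 53; 20.25132′ → 20′ and 15.0792″
Lon: 0.308682 × 60 = 18.52092′ → 18′, remainder × 60 = 31.2552″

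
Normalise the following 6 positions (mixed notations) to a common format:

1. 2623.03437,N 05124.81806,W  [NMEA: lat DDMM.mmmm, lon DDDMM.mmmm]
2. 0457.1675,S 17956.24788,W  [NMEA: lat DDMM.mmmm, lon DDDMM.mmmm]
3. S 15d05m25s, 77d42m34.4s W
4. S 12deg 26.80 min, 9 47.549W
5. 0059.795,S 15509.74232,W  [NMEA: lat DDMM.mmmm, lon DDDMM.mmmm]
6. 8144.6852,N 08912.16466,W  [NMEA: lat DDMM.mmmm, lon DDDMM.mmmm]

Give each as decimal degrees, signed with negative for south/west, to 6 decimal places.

Point 1:
  φ: degrees = first 2 digits = 26, minutes = 23.03437; 26 + 23.03437/60 = 26.3839062
  N → positive
  Lon: split at 3 digits → 051° and 24.81806′; 51 + 24.81806/60 = 51.4136343
  hemisphere W, so the sign is −
Point 2:
  Latitude: degrees = first 2 digits = 4, minutes = 57.1675; 4 + 57.1675/60 = 4.9527917
  S → negative
  λ: split at 3 digits → 179° and 56.24788′; 179 + 56.24788/60 = 179.9374647
  W ⇒ negate
Point 3:
  Lat: 5′ + 25″ = 5.41667′; 15 + 5.41667/60 = 15.0902778
  S → negative
  Longitude: 42′ + 34.4″ = 42.57333′; 77 + 42.57333/60 = 77.7095556
  hemisphere W, so the sign is −
Point 4:
  φ: 12 + 26.8/60 = 12.4466667
  S ⇒ negate
  λ: 9 + 47.549/60 = 9.7924833
  W → negative
Point 5:
  Latitude: split at 2 digits → 00° and 59.795′; 0 + 59.795/60 = 0.9965833
  S → negative
  Longitude: degrees = first 3 digits = 155, minutes = 9.74232; 155 + 9.74232/60 = 155.1623720
  W ⇒ negate
Point 6:
  φ: degrees = first 2 digits = 81, minutes = 44.6852; 81 + 44.6852/60 = 81.7447533
  N ⇒ keep positive
  λ: degrees = first 3 digits = 89, minutes = 12.16466; 89 + 12.16466/60 = 89.2027443
  W ⇒ negate

1. 26.383906, -51.413634
2. -4.952792, -179.937465
3. -15.090278, -77.709556
4. -12.446667, -9.792483
5. -0.996583, -155.162372
6. 81.744753, -89.202744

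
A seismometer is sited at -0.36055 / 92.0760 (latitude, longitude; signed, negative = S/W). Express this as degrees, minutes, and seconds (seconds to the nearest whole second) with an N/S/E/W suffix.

Latitude is negative → S; |value| = 0.360550
Latitude: 0.360550 × 60 = 21.63300′ → 21′, remainder × 60 = 37.98″
λ: whole degrees 92; 4.56000′ → 4′ and 33.60″

0°21′38″ S, 92°04′34″ E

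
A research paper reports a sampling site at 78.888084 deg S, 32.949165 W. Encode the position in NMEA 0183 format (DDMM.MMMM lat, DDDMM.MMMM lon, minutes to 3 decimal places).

7853.285,S / 03256.950,W

Lat: fractional part 0.888084 → 53.28504 minutes
Longitude: minutes = (32.949165 − 32) × 60 = 56.94990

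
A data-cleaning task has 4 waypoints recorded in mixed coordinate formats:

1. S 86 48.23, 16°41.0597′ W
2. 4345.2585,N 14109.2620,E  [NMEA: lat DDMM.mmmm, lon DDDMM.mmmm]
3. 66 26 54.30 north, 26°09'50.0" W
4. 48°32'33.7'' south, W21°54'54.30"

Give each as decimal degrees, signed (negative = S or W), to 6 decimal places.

Point 1:
  Latitude: 48.23′ = 0.803833°; total 86.8038333
  hemisphere S, so the sign is −
  Longitude: 41.0597′ = 0.684328°; total 16.6843283
  W ⇒ negate
Point 2:
  φ: degrees = first 2 digits = 43, minutes = 45.2585; 43 + 45.2585/60 = 43.7543083
  N → positive
  λ: split at 3 digits → 141° and 9.262′; 141 + 9.262/60 = 141.1543667
  E → positive
Point 3:
  Latitude: 66° + 26/60 + 54.3/3600 = 66 + 0.433333 + 0.015083 = 66.4484167
  N → positive
  λ: 26° + 9/60 + 50/3600 = 26 + 0.150000 + 0.013889 = 26.1638889
  hemisphere W, so the sign is −
Point 4:
  φ: 32′ + 33.7″ = 32.56167′; 48 + 32.56167/60 = 48.5426944
  hemisphere S, so the sign is −
  λ: 21° + 54/60 + 54.3/3600 = 21 + 0.900000 + 0.015083 = 21.9150833
  hemisphere W, so the sign is −

1. -86.803833, -16.684328
2. 43.754308, 141.154367
3. 66.448417, -26.163889
4. -48.542694, -21.915083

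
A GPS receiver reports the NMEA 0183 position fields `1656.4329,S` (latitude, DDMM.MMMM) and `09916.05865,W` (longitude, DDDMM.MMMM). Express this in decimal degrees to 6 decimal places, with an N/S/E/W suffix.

Lat: degrees = first 2 digits = 16, minutes = 56.4329; 16 + 56.4329/60 = 16.9405483
Lon: split at 3 digits → 099° and 16.05865′; 99 + 16.05865/60 = 99.2676442

16.940548° S, 99.267644° W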